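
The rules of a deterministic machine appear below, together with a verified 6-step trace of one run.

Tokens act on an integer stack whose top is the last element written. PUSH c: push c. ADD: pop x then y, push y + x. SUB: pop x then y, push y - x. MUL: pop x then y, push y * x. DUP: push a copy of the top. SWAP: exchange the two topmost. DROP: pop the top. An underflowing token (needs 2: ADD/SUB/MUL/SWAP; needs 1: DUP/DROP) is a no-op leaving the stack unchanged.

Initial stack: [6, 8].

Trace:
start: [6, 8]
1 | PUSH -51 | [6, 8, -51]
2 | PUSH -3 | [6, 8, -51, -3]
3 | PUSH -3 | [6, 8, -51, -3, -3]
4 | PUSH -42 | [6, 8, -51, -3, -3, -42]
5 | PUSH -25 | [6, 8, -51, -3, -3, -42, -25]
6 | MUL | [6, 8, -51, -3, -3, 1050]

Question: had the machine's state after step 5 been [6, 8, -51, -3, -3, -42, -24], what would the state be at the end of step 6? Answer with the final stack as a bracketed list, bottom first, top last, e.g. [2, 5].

[6, 8, -51, -3, -3, 1008]

state after step 5 := [6, 8, -51, -3, -3, -42, -24]
6 | MUL | [6, 8, -51, -3, -3, 1008]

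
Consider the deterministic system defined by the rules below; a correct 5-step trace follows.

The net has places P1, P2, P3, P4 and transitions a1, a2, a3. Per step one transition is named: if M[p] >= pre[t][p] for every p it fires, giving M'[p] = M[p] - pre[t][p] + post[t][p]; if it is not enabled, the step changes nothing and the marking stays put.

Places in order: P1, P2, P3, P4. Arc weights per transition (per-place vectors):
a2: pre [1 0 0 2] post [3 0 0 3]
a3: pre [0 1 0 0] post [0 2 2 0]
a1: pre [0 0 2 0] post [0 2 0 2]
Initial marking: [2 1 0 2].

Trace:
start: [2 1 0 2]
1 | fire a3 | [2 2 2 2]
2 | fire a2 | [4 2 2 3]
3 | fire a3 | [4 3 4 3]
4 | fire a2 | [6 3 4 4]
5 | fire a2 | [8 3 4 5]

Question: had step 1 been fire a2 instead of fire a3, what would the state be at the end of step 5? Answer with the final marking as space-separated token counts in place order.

(re-executing from step 1 with the substitution; state before step 1: [2 1 0 2])
1 | fire a2 | [4 1 0 3]
2 | fire a2 | [6 1 0 4]
3 | fire a3 | [6 2 2 4]
4 | fire a2 | [8 2 2 5]
5 | fire a2 | [10 2 2 6]

10 2 2 6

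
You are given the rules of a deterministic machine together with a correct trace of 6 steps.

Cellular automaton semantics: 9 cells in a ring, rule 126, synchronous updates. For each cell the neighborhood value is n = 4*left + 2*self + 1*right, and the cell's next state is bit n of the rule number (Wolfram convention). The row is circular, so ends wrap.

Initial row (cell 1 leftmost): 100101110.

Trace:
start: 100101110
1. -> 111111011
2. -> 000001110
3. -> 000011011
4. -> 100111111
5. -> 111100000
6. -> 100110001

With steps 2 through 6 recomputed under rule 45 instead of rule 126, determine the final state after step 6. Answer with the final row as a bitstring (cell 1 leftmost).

(re-executing steps 2..6 under rule 45; state before step 2: 111111011)
2. -> 000000110
3. -> 111110100
4. -> 100001100
5. -> 101101000
6. -> 111011010

111011010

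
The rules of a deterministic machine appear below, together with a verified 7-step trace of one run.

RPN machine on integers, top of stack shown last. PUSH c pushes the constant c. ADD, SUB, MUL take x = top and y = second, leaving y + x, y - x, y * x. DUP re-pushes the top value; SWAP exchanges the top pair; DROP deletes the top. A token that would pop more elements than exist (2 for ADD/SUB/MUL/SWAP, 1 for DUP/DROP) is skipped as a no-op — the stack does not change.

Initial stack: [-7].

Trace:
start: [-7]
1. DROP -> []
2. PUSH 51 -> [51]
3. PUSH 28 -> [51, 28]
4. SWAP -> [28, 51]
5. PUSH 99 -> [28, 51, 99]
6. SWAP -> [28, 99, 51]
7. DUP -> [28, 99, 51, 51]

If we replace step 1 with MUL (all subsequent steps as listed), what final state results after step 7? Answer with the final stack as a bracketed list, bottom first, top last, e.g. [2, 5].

(re-executing from step 1 with the substitution; state before step 1: [-7])
1. MUL -> [-7]
2. PUSH 51 -> [-7, 51]
3. PUSH 28 -> [-7, 51, 28]
4. SWAP -> [-7, 28, 51]
5. PUSH 99 -> [-7, 28, 51, 99]
6. SWAP -> [-7, 28, 99, 51]
7. DUP -> [-7, 28, 99, 51, 51]

[-7, 28, 99, 51, 51]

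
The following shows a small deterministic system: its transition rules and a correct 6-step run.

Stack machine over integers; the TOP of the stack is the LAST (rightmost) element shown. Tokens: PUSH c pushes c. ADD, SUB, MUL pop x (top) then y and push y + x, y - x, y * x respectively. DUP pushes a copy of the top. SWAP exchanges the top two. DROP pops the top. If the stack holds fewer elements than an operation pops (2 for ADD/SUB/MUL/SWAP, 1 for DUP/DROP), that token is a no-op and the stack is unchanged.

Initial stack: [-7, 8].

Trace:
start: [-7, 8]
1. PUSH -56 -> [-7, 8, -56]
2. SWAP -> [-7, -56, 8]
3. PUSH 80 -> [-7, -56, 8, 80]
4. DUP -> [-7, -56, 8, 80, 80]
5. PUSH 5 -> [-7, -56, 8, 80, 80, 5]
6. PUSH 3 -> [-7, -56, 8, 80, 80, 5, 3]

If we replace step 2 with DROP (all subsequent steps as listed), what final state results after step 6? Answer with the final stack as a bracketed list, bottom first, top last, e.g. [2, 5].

(re-executing from step 2 with the substitution; state before step 2: [-7, 8, -56])
2. DROP -> [-7, 8]
3. PUSH 80 -> [-7, 8, 80]
4. DUP -> [-7, 8, 80, 80]
5. PUSH 5 -> [-7, 8, 80, 80, 5]
6. PUSH 3 -> [-7, 8, 80, 80, 5, 3]

[-7, 8, 80, 80, 5, 3]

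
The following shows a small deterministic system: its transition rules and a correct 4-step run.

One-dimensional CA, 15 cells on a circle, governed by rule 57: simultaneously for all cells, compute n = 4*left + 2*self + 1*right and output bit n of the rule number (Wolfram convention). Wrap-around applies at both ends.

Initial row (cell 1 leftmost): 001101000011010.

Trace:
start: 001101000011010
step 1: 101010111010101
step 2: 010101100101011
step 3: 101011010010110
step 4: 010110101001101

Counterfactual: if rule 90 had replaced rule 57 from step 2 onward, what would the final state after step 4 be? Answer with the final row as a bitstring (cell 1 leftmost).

(re-executing steps 2..4 under rule 90; state before step 2: 101010111010101)
step 2: 100000101000001
step 3: 110001000100011
step 4: 011010101010110

011010101010110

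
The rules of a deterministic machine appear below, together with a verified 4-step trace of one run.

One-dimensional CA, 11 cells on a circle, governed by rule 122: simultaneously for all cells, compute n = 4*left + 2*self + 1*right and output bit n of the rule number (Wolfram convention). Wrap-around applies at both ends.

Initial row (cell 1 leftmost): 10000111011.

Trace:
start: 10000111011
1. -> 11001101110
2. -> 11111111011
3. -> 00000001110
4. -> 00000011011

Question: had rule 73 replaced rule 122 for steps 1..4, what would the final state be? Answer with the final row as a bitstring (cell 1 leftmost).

10110100000

(re-executing steps 1..4 under rule 73; state before step 1: 10000111011)
1. -> 10110101010
2. -> 00110000000
3. -> 10110111111
4. -> 10110100000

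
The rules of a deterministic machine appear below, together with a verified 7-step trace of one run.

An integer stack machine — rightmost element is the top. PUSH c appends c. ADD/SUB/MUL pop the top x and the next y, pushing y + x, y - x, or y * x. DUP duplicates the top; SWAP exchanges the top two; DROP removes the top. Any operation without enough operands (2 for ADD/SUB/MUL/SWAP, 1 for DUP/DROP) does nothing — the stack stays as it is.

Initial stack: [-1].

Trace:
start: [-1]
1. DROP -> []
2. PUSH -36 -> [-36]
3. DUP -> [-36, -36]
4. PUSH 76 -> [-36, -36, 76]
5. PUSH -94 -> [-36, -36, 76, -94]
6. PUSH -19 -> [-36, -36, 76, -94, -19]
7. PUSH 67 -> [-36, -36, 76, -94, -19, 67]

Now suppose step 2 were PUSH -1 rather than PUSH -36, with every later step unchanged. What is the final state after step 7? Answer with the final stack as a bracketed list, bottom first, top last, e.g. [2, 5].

(re-executing from step 2 with the substitution; state before step 2: [])
2. PUSH -1 -> [-1]
3. DUP -> [-1, -1]
4. PUSH 76 -> [-1, -1, 76]
5. PUSH -94 -> [-1, -1, 76, -94]
6. PUSH -19 -> [-1, -1, 76, -94, -19]
7. PUSH 67 -> [-1, -1, 76, -94, -19, 67]

[-1, -1, 76, -94, -19, 67]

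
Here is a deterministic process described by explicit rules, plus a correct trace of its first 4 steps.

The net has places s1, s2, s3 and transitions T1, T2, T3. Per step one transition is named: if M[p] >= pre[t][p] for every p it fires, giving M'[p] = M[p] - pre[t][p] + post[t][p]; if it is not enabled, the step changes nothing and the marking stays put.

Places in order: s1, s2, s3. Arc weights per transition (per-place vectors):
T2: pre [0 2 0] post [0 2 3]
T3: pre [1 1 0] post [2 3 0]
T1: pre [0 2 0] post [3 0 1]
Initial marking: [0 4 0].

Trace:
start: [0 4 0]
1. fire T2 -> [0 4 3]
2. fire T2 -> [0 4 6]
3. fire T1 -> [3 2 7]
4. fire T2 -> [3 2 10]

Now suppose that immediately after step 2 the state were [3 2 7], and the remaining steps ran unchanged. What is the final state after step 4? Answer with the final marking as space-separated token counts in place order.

state after step 2 := [3 2 7]
3. fire T1 -> [6 0 8]
4. fire T2 -> [6 0 8]

6 0 8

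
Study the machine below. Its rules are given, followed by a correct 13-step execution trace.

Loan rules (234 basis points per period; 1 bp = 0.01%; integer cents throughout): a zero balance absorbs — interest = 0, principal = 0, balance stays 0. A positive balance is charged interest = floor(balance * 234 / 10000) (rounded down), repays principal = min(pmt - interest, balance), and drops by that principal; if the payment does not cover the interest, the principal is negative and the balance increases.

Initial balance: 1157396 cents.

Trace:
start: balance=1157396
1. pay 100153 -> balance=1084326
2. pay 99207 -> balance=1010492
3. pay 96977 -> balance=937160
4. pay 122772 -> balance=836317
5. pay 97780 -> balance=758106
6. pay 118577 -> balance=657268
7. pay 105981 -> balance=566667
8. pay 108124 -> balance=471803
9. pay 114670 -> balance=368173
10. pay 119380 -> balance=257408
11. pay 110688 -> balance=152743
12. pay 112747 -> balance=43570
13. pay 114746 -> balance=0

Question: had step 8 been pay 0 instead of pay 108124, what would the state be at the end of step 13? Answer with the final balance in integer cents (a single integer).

51223

(re-executing from step 8 with the substitution; state before step 8: balance=566667)
8. pay 0 -> balance=579927
9. pay 114670 -> balance=478827
10. pay 119380 -> balance=370651
11. pay 110688 -> balance=268636
12. pay 112747 -> balance=162175
13. pay 114746 -> balance=51223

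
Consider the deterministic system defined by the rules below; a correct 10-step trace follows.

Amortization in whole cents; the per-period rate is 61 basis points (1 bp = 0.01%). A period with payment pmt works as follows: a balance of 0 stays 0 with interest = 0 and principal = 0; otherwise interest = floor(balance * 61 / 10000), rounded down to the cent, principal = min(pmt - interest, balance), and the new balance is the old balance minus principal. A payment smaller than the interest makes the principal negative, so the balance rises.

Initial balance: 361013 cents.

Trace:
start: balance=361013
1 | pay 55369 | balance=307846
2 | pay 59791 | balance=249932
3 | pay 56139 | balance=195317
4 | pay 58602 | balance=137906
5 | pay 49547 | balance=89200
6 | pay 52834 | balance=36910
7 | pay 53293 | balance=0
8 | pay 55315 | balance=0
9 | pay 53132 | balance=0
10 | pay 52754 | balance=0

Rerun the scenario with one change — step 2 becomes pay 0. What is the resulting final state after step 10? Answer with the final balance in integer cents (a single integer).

(re-executing from step 2 with the substitution; state before step 2: balance=307846)
2 | pay 0 | balance=309723
3 | pay 56139 | balance=255473
4 | pay 58602 | balance=198429
5 | pay 49547 | balance=150092
6 | pay 52834 | balance=98173
7 | pay 53293 | balance=45478
8 | pay 55315 | balance=0
9 | pay 53132 | balance=0
10 | pay 52754 | balance=0

0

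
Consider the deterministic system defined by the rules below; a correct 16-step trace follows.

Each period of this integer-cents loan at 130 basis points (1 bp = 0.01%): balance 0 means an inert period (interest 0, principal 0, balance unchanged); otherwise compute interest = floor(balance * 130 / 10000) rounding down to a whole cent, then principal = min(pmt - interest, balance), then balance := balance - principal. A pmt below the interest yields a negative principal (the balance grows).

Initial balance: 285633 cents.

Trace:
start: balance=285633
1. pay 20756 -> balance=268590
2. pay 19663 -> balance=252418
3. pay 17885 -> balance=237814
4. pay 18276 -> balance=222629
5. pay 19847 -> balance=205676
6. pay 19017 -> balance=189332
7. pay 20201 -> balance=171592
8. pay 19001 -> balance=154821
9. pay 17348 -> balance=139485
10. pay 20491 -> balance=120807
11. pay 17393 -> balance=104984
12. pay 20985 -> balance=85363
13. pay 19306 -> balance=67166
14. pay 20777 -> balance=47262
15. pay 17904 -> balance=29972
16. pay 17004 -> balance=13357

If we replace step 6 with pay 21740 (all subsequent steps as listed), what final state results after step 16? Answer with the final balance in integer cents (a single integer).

(re-executing from step 6 with the substitution; state before step 6: balance=205676)
6. pay 21740 -> balance=186609
7. pay 20201 -> balance=168833
8. pay 19001 -> balance=152026
9. pay 17348 -> balance=136654
10. pay 20491 -> balance=117939
11. pay 17393 -> balance=102079
12. pay 20985 -> balance=82421
13. pay 19306 -> balance=64186
14. pay 20777 -> balance=44243
15. pay 17904 -> balance=26914
16. pay 17004 -> balance=10259

10259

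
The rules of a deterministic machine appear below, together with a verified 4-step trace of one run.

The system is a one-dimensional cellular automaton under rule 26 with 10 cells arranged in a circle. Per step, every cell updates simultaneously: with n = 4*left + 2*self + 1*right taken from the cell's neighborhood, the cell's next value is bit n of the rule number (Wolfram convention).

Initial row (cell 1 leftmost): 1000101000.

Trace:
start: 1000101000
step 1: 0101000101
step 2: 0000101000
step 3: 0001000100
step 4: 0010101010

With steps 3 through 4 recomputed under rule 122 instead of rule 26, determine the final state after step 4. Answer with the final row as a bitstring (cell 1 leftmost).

(re-executing steps 3..4 under rule 122; state before step 3: 0000101000)
step 3: 0001010100
step 4: 0010101010

0010101010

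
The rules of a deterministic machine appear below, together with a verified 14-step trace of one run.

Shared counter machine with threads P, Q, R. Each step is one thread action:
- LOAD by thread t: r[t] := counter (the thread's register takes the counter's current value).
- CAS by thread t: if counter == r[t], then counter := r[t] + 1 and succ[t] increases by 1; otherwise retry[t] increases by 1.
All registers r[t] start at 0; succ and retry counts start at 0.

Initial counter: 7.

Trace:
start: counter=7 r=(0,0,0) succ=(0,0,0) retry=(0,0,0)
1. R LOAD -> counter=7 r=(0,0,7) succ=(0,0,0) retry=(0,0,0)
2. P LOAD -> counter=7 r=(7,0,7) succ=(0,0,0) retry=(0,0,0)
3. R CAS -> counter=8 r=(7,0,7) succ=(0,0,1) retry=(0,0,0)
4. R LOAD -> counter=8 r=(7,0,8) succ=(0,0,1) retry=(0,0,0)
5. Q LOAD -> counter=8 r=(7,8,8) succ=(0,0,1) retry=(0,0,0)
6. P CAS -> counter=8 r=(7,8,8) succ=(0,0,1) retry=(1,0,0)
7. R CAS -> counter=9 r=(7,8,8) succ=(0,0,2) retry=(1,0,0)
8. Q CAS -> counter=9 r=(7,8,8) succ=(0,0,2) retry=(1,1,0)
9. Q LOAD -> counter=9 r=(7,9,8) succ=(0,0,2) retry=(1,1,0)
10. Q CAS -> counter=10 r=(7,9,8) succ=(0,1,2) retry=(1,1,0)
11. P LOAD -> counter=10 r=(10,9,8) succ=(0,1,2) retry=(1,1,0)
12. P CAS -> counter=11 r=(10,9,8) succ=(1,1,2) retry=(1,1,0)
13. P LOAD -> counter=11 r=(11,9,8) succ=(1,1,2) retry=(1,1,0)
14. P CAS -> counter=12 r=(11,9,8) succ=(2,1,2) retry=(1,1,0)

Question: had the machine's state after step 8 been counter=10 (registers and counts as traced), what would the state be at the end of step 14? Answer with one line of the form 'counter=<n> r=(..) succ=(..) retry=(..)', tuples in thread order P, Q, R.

counter=13 r=(12,10,8) succ=(2,1,2) retry=(1,1,0)

state after step 8 := counter=10 r=(7,8,8) succ=(0,0,2) retry=(1,1,0)
9. Q LOAD -> counter=10 r=(7,10,8) succ=(0,0,2) retry=(1,1,0)
10. Q CAS -> counter=11 r=(7,10,8) succ=(0,1,2) retry=(1,1,0)
11. P LOAD -> counter=11 r=(11,10,8) succ=(0,1,2) retry=(1,1,0)
12. P CAS -> counter=12 r=(11,10,8) succ=(1,1,2) retry=(1,1,0)
13. P LOAD -> counter=12 r=(12,10,8) succ=(1,1,2) retry=(1,1,0)
14. P CAS -> counter=13 r=(12,10,8) succ=(2,1,2) retry=(1,1,0)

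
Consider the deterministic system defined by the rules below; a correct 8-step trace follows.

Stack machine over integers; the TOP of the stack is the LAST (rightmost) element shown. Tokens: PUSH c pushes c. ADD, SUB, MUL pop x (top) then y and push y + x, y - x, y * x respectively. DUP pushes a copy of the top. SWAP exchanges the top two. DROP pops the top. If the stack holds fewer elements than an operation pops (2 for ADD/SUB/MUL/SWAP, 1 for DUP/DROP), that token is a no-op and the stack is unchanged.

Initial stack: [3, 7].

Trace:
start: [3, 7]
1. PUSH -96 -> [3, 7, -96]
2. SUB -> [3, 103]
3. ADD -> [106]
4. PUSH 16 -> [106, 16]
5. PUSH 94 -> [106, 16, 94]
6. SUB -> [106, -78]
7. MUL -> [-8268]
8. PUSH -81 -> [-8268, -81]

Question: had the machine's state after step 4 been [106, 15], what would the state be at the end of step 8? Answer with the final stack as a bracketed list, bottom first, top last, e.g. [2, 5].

state after step 4 := [106, 15]
5. PUSH 94 -> [106, 15, 94]
6. SUB -> [106, -79]
7. MUL -> [-8374]
8. PUSH -81 -> [-8374, -81]

[-8374, -81]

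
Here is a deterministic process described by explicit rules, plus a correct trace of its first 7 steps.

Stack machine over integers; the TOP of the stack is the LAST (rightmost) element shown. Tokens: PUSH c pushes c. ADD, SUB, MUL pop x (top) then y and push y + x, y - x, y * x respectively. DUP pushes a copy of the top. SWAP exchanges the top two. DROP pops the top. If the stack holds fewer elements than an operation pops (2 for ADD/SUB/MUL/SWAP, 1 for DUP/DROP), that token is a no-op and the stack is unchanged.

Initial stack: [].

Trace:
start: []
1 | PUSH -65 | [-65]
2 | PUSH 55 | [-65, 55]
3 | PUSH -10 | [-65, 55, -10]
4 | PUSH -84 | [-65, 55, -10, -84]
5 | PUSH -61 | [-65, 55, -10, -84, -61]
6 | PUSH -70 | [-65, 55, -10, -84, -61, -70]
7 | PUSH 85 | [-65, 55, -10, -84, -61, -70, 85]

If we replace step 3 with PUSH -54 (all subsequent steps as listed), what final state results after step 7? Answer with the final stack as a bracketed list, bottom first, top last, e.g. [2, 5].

(re-executing from step 3 with the substitution; state before step 3: [-65, 55])
3 | PUSH -54 | [-65, 55, -54]
4 | PUSH -84 | [-65, 55, -54, -84]
5 | PUSH -61 | [-65, 55, -54, -84, -61]
6 | PUSH -70 | [-65, 55, -54, -84, -61, -70]
7 | PUSH 85 | [-65, 55, -54, -84, -61, -70, 85]

[-65, 55, -54, -84, -61, -70, 85]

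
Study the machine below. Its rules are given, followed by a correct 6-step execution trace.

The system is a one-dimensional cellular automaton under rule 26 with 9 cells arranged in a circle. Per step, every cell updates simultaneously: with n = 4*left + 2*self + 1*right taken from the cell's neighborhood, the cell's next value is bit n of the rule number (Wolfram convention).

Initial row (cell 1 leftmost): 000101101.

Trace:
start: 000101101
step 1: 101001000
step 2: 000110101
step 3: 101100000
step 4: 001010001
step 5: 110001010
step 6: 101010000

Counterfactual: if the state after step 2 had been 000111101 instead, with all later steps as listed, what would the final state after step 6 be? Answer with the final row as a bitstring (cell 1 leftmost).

state after step 2 := 000111101
step 3: 101100000
step 4: 001010001
step 5: 110001010
step 6: 101010000

101010000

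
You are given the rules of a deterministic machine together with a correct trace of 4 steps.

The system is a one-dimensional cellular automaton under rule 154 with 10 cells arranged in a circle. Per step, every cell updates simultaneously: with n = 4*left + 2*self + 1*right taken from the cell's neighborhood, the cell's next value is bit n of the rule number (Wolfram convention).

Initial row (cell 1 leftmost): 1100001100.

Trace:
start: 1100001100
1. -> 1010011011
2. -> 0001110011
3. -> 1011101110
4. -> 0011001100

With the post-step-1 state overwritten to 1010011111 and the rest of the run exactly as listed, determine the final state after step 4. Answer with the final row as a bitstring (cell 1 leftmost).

state after step 1 := 1010011111
2. -> 0001111111
3. -> 1011111110
4. -> 0011111100

0011111100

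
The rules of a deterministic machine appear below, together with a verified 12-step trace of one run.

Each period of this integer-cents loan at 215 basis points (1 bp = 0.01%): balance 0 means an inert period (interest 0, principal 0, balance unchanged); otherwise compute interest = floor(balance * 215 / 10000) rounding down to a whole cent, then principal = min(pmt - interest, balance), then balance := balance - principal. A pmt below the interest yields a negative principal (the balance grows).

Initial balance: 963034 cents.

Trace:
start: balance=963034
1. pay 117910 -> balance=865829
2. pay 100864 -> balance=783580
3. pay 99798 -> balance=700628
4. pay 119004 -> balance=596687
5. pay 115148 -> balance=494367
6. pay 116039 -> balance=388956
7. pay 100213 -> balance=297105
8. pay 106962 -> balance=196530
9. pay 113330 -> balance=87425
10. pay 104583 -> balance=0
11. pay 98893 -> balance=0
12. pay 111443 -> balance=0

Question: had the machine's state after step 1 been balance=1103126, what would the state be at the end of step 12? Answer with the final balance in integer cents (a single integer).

state after step 1 := balance=1103126
2. pay 100864 -> balance=1025979
3. pay 99798 -> balance=948239
4. pay 119004 -> balance=849622
5. pay 115148 -> balance=752740
6. pay 116039 -> balance=652884
7. pay 100213 -> balance=566708
8. pay 106962 -> balance=471930
9. pay 113330 -> balance=368746
10. pay 104583 -> balance=272091
11. pay 98893 -> balance=179047
12. pay 111443 -> balance=71453

71453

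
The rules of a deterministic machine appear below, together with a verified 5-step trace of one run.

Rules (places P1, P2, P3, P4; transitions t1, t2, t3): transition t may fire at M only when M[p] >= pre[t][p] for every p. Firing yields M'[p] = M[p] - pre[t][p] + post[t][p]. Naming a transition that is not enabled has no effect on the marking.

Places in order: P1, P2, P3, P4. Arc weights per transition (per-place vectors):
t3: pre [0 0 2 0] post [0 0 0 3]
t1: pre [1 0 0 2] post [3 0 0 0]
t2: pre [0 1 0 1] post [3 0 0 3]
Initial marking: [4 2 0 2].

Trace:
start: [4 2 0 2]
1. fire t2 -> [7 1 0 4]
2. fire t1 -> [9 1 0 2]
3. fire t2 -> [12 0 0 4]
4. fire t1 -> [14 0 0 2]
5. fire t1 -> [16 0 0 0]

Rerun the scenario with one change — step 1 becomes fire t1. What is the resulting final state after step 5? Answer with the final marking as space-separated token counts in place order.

(re-executing from step 1 with the substitution; state before step 1: [4 2 0 2])
1. fire t1 -> [6 2 0 0]
2. fire t1 -> [6 2 0 0]
3. fire t2 -> [6 2 0 0]
4. fire t1 -> [6 2 0 0]
5. fire t1 -> [6 2 0 0]

6 2 0 0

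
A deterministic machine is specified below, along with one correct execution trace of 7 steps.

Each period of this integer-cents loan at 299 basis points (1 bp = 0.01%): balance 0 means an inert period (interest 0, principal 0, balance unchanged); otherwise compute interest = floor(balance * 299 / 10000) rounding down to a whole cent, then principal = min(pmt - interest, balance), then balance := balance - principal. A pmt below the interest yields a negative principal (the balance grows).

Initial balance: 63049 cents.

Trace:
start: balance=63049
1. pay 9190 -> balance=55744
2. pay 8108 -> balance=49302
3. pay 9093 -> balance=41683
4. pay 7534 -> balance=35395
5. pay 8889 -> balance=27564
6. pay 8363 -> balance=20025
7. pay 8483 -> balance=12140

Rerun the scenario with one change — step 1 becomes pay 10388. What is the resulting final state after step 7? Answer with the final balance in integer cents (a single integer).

10710

(re-executing from step 1 with the substitution; state before step 1: balance=63049)
1. pay 10388 -> balance=54546
2. pay 8108 -> balance=48068
3. pay 9093 -> balance=40412
4. pay 7534 -> balance=34086
5. pay 8889 -> balance=26216
6. pay 8363 -> balance=18636
7. pay 8483 -> balance=10710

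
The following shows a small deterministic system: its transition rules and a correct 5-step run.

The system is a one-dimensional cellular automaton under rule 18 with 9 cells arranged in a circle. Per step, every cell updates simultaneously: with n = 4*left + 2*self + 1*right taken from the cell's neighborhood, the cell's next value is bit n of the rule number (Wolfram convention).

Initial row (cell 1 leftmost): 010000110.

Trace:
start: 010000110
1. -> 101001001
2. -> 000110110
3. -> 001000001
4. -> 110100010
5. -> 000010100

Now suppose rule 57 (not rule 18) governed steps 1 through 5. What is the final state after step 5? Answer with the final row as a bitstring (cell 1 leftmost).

010101001

(re-executing steps 1..5 under rule 57; state before step 1: 010000110)
1. -> 001110101
2. -> 101001010
3. -> 010100101
4. -> 101010010
5. -> 010101001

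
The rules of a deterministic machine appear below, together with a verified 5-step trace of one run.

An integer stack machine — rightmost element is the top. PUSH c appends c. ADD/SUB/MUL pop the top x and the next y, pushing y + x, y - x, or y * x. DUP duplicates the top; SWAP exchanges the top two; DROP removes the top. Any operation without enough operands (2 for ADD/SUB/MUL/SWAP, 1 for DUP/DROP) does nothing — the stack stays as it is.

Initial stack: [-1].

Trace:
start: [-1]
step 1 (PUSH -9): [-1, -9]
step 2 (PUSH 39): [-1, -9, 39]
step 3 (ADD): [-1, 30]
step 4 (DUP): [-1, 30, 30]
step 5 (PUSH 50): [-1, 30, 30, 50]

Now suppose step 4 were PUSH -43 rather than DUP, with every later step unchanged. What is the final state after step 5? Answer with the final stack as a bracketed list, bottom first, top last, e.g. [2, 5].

(re-executing from step 4 with the substitution; state before step 4: [-1, 30])
step 4 (PUSH -43): [-1, 30, -43]
step 5 (PUSH 50): [-1, 30, -43, 50]

[-1, 30, -43, 50]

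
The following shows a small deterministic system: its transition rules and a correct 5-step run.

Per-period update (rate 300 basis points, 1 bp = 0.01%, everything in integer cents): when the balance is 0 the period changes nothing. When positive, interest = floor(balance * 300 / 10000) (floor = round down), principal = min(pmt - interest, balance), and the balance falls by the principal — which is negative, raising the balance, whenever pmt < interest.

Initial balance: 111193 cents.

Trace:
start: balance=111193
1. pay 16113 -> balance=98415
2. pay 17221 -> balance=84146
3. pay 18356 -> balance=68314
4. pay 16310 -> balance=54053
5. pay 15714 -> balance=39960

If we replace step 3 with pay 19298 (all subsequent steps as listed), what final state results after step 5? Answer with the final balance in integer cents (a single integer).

(re-executing from step 3 with the substitution; state before step 3: balance=84146)
3. pay 19298 -> balance=67372
4. pay 16310 -> balance=53083
5. pay 15714 -> balance=38961

38961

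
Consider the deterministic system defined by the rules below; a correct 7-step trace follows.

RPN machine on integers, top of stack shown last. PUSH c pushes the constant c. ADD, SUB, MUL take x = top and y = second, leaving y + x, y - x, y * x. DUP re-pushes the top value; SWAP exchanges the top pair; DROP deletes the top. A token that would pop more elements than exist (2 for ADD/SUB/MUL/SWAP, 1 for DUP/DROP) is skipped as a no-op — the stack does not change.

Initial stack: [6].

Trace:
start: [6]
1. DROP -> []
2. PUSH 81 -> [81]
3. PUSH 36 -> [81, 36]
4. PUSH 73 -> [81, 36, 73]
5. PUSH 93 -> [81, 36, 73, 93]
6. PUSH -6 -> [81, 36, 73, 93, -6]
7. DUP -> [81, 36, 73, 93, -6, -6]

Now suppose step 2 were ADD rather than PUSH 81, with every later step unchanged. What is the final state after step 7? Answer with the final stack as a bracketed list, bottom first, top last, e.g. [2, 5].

[36, 73, 93, -6, -6]

(re-executing from step 2 with the substitution; state before step 2: [])
2. ADD -> []
3. PUSH 36 -> [36]
4. PUSH 73 -> [36, 73]
5. PUSH 93 -> [36, 73, 93]
6. PUSH -6 -> [36, 73, 93, -6]
7. DUP -> [36, 73, 93, -6, -6]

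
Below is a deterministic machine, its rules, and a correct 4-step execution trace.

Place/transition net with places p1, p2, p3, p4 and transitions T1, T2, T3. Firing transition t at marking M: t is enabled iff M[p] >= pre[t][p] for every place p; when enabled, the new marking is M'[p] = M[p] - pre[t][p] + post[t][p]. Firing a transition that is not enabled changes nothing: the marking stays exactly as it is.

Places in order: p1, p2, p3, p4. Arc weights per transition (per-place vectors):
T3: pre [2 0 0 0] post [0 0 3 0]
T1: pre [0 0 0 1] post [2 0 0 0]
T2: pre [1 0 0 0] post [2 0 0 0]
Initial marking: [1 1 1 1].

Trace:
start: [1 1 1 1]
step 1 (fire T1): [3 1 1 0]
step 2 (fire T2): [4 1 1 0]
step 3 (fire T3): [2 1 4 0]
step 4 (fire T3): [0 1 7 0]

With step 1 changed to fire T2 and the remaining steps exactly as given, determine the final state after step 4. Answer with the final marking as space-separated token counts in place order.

(re-executing from step 1 with the substitution; state before step 1: [1 1 1 1])
step 1 (fire T2): [2 1 1 1]
step 2 (fire T2): [3 1 1 1]
step 3 (fire T3): [1 1 4 1]
step 4 (fire T3): [1 1 4 1]

1 1 4 1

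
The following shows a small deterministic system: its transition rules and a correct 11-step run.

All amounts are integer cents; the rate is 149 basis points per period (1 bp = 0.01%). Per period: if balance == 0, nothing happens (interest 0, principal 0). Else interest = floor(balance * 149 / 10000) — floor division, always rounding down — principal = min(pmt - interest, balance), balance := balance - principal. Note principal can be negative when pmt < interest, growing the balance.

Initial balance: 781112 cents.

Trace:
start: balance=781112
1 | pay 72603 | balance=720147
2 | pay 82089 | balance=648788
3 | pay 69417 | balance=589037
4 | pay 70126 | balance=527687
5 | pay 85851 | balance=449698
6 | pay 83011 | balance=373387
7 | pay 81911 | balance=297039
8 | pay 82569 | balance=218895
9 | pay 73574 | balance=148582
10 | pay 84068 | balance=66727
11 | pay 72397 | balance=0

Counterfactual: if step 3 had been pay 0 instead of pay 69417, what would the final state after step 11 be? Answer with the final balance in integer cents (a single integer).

73461

(re-executing from step 3 with the substitution; state before step 3: balance=648788)
3 | pay 0 | balance=658454
4 | pay 70126 | balance=598138
5 | pay 85851 | balance=521199
6 | pay 83011 | balance=445953
7 | pay 81911 | balance=370686
8 | pay 82569 | balance=293640
9 | pay 73574 | balance=224441
10 | pay 84068 | balance=143717
11 | pay 72397 | balance=73461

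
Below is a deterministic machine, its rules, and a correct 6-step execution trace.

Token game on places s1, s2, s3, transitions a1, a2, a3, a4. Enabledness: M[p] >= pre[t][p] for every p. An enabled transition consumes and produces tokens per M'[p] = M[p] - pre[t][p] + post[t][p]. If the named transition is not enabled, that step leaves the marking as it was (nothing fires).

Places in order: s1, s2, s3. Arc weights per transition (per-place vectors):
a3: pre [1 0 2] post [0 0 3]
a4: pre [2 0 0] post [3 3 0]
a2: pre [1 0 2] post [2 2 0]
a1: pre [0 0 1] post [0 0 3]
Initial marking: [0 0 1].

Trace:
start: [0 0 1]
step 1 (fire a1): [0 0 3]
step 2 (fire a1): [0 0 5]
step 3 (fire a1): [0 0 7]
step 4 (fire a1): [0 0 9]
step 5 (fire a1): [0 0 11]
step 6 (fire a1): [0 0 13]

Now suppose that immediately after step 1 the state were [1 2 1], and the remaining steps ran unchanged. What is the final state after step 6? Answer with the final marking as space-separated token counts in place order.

1 2 11

state after step 1 := [1 2 1]
step 2 (fire a1): [1 2 3]
step 3 (fire a1): [1 2 5]
step 4 (fire a1): [1 2 7]
step 5 (fire a1): [1 2 9]
step 6 (fire a1): [1 2 11]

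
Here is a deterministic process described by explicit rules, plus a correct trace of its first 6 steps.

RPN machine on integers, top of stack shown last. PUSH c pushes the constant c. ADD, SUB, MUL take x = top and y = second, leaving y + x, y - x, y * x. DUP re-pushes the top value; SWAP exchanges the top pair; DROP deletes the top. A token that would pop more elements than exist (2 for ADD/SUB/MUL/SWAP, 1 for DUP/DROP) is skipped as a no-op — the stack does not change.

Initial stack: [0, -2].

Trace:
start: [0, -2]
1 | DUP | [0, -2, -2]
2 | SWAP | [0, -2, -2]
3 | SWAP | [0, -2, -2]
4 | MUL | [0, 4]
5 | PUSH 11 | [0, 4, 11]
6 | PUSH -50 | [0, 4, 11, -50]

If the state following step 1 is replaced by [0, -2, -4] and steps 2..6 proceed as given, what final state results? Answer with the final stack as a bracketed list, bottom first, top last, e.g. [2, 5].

[0, 8, 11, -50]

state after step 1 := [0, -2, -4]
2 | SWAP | [0, -4, -2]
3 | SWAP | [0, -2, -4]
4 | MUL | [0, 8]
5 | PUSH 11 | [0, 8, 11]
6 | PUSH -50 | [0, 8, 11, -50]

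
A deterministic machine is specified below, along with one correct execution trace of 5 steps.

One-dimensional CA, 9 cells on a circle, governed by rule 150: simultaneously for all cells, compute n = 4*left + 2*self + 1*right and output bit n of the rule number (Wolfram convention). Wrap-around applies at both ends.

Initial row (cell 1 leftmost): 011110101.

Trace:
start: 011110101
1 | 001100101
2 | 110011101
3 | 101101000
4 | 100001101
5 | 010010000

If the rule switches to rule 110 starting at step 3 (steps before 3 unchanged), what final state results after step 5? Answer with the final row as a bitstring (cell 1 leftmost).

000000111

(re-executing steps 3..5 under rule 110; state before step 3: 110011101)
3 | 010110111
4 | 111111101
5 | 000000111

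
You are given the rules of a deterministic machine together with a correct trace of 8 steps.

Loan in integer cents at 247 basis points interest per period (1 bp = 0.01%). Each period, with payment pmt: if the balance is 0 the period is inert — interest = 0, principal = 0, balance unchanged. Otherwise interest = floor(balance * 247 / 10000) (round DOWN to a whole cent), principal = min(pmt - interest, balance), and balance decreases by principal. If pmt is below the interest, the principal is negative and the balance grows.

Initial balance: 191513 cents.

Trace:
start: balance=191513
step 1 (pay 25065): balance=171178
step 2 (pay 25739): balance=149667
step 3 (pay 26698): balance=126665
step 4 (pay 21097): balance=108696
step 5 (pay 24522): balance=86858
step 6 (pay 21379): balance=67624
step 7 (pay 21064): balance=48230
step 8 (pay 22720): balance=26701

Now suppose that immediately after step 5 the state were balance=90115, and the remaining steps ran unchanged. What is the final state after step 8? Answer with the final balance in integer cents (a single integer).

30204

state after step 5 := balance=90115
step 6 (pay 21379): balance=70961
step 7 (pay 21064): balance=51649
step 8 (pay 22720): balance=30204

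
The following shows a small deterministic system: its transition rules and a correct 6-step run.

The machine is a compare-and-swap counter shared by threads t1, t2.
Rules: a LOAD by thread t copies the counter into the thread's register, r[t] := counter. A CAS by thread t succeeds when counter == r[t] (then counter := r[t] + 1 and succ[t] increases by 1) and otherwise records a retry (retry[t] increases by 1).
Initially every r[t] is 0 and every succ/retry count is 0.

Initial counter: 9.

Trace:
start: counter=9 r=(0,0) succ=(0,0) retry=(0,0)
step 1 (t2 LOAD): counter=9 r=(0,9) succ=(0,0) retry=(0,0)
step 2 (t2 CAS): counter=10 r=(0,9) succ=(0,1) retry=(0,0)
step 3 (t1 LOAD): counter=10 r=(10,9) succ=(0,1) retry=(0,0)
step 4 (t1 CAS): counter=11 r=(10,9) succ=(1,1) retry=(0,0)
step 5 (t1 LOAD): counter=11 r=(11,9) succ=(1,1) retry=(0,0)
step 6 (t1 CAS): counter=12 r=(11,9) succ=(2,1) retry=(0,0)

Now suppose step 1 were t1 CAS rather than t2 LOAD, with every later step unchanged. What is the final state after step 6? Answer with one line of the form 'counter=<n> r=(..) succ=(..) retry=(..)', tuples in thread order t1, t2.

counter=11 r=(10,0) succ=(2,0) retry=(1,1)

(re-executing from step 1 with the substitution; state before step 1: counter=9 r=(0,0) succ=(0,0) retry=(0,0))
step 1 (t1 CAS): counter=9 r=(0,0) succ=(0,0) retry=(1,0)
step 2 (t2 CAS): counter=9 r=(0,0) succ=(0,0) retry=(1,1)
step 3 (t1 LOAD): counter=9 r=(9,0) succ=(0,0) retry=(1,1)
step 4 (t1 CAS): counter=10 r=(9,0) succ=(1,0) retry=(1,1)
step 5 (t1 LOAD): counter=10 r=(10,0) succ=(1,0) retry=(1,1)
step 6 (t1 CAS): counter=11 r=(10,0) succ=(2,0) retry=(1,1)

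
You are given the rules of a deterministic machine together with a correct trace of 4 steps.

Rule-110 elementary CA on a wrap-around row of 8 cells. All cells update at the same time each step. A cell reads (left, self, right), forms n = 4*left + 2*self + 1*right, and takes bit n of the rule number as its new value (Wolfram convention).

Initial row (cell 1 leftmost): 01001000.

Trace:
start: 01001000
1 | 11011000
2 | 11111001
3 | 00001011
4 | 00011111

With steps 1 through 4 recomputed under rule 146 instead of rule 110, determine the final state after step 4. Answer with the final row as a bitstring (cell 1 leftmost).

(re-executing steps 1..4 under rule 146; state before step 1: 01001000)
1 | 10110100
2 | 00000011
3 | 10000100
4 | 01001011

01001011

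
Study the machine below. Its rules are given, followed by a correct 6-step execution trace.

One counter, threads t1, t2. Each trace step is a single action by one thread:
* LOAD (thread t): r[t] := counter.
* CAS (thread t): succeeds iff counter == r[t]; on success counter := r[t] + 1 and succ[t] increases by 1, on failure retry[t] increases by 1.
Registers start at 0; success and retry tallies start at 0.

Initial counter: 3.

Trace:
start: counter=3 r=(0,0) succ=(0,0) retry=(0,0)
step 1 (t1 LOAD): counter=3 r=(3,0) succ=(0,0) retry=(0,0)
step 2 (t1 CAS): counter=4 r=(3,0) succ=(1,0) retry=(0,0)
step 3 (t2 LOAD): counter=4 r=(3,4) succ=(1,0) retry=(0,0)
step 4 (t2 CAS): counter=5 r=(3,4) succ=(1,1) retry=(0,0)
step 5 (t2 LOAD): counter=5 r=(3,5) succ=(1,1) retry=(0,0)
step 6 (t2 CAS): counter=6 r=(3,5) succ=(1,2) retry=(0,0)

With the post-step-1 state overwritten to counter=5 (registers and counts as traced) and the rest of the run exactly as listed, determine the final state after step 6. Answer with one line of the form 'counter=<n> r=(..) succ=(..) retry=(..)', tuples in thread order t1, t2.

state after step 1 := counter=5 r=(3,0) succ=(0,0) retry=(0,0)
step 2 (t1 CAS): counter=5 r=(3,0) succ=(0,0) retry=(1,0)
step 3 (t2 LOAD): counter=5 r=(3,5) succ=(0,0) retry=(1,0)
step 4 (t2 CAS): counter=6 r=(3,5) succ=(0,1) retry=(1,0)
step 5 (t2 LOAD): counter=6 r=(3,6) succ=(0,1) retry=(1,0)
step 6 (t2 CAS): counter=7 r=(3,6) succ=(0,2) retry=(1,0)

counter=7 r=(3,6) succ=(0,2) retry=(1,0)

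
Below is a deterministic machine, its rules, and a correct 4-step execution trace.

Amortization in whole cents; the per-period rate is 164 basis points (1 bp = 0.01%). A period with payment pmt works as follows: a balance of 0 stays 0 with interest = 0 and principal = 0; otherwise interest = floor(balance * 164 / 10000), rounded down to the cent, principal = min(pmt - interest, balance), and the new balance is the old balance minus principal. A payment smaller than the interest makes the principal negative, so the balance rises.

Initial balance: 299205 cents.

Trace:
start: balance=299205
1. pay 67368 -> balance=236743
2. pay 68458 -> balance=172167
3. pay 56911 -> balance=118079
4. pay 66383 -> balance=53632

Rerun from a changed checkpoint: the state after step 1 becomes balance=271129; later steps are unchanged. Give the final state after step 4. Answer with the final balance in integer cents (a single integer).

89738

state after step 1 := balance=271129
2. pay 68458 -> balance=207117
3. pay 56911 -> balance=153602
4. pay 66383 -> balance=89738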